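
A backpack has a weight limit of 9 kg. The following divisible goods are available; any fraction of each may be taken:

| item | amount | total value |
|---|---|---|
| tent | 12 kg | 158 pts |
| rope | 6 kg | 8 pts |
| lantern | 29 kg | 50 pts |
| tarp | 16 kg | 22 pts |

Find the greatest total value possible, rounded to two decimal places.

Take in order of value per unit:
- tent (158/12 per unit): 9 of 12 → value 9×158/12 = 118.5000, running total 118.50
Total 118.50.

118.50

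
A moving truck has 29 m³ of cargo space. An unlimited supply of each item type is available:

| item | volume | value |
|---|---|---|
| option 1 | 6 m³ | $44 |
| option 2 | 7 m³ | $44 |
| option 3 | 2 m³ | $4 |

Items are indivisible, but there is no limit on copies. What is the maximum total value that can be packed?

Best value-per-unit is option 1 at 44/6; filling with it alone gives 4×44 = 176.
Optimal mix: 4×option 1 + 2×option 3 → volume 28, value 184.

$184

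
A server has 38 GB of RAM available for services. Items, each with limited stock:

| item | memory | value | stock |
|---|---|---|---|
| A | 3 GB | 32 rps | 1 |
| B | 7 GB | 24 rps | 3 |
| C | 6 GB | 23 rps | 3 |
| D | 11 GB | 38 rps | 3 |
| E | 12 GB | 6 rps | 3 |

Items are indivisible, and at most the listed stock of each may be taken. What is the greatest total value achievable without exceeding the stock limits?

155 rps

Best selections within memory 38 and stock limits:
- 1×A + 1×B + 1×C + 2×D: memory 38, value 155
- 1×A + 2×C + 2×D: memory 37, value 154
Best: 155 rps.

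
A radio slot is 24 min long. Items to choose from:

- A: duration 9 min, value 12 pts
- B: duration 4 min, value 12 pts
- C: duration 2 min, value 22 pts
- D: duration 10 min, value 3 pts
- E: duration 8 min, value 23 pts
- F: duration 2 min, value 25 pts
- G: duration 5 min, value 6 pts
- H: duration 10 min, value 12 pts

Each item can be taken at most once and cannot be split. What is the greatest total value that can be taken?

This is a 0/1 knapsack; check combinations near the capacity.
- B+C+E+F+G: duration 4+2+8+2+5=21, value 12+22+23+25+6=88
- B+C+E+F: duration 4+2+8+2=16, value 12+22+23+25=82
- A+C+E+F: duration 9+2+8+2=21, value 12+22+23+25=82
- C+E+F+H: duration 2+8+2+10=22, value 22+23+25+12=82
Best: 88 pts.

88 pts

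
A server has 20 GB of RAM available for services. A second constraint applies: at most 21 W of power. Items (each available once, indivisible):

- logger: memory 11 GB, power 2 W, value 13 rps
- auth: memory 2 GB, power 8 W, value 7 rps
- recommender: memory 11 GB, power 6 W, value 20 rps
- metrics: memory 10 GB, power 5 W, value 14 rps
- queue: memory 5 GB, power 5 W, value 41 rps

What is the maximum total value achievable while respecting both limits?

Feasible sets respecting both limits:
- auth+recommender+queue: memory 18, power 19, value 68
- auth+metrics+queue: memory 17, power 18, value 62
- logger+auth+queue: memory 18, power 15, value 61
Best: 68 rps.

68 rps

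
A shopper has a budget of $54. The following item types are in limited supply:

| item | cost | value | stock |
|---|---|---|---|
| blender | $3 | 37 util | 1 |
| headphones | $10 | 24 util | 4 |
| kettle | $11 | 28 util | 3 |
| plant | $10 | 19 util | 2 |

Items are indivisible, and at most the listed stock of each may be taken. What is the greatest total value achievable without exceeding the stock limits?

Best selections within cost 54 and stock limits:
- 1×blender + 4×headphones + 1×kettle: cost 54, value 161
- 1×blender + 3×headphones + 1×kettle + 1×plant: cost 54, value 156
- 1×blender + 4×headphones + 1×plant: cost 53, value 152
Best: 161 util.

161 util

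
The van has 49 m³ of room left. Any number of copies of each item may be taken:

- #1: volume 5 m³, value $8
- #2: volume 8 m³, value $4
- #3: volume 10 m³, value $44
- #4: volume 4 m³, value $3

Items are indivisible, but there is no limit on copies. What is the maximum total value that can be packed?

Best value-per-unit is #3 at 44/10; filling with it alone gives 4×44 = 176.
Optimal mix: 1×#1 + 4×#3 + 1×#4 → volume 49, value 187.

$187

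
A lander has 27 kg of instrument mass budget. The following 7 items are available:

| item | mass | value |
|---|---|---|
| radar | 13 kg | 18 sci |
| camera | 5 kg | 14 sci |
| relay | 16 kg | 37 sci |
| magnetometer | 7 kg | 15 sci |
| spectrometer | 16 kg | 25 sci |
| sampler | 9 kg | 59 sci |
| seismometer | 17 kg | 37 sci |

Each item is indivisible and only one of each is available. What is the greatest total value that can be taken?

Check high-value combinations within 27 kg:
- relay+sampler: mass 16+9=25, value 37+59=96
- sampler+seismometer: mass 9+17=26, value 59+37=96
- radar+camera+sampler: mass 13+5+9=27, value 18+14+59=91
- camera+magnetometer+sampler: mass 5+7+9=21, value 14+15+59=88
- spectrometer+sampler: mass 16+9=25, value 25+59=84
Best: 96 sci.

96 sci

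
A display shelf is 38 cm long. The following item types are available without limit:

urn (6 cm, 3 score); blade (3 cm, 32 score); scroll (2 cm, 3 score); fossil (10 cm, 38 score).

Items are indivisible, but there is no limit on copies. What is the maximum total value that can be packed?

387 score

Best value-per-unit is blade at 32/3; filling with it alone gives 12×32 = 384.
Optimal mix: 12×blade + 1×scroll → length 38, value 387.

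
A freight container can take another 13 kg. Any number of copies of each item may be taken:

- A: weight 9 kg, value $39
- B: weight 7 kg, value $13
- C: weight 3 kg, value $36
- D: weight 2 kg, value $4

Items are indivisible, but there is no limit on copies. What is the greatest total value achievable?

$144

Best value-per-unit is C at 36/3, and filling with it alone uses weight 4×3=12. No mix of the others beats 4×36 = 144.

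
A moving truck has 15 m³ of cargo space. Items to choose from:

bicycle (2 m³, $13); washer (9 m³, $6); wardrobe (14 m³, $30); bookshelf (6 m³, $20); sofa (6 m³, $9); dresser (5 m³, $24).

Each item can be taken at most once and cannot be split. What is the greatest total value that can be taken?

Check high-value combinations within 15 m³:
- bicycle+bookshelf+dresser: volume 2+6+5=13, value 13+20+24=57
- bicycle+sofa+dresser: volume 2+6+5=13, value 13+9+24=46
- bookshelf+dresser: volume 6+5=11, value 20+24=44
- bicycle+bookshelf+sofa: volume 2+6+6=14, value 13+20+9=42
- bicycle+dresser: volume 2+5=7, value 13+24=37
Best: $57.

$57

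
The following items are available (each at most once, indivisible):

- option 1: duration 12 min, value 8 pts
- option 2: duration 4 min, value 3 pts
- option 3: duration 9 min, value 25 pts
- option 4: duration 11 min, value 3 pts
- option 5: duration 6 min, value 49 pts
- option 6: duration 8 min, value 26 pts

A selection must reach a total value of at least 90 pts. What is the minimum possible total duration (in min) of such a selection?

Subsets with value ≥ 90, sorted by total duration:
- option 3+option 5+option 6: duration 23, value 100
- option 2+option 3+option 5+option 6: duration 27, value 103
- option 3+option 4+option 5+option 6: duration 34, value 103
Minimum duration: 23 min.

23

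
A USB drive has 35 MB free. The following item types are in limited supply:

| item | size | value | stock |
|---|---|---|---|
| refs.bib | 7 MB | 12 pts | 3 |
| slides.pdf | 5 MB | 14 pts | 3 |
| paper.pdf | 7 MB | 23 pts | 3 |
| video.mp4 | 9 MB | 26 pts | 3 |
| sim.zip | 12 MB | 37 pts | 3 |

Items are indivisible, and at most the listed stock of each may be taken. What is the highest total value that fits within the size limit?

Best selections within size 35 and stock limits:
- 2×paper.pdf + 1×video.mp4 + 1×sim.zip: size 35, value 109
- 1×slides.pdf + 3×paper.pdf + 1×video.mp4: size 35, value 109
- 3×paper.pdf + 1×sim.zip: size 33, value 106
Best: 109 pts.

109 pts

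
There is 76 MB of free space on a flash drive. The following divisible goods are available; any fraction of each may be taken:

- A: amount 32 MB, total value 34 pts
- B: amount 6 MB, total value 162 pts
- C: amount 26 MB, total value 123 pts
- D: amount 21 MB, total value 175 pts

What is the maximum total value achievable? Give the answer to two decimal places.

484.44

Take in order of value per unit:
- B (162/6 per unit): all 6 → value 162, running total 162.00
- D (175/21 per unit): all 21 → value 175, running total 337.00
- C (123/26 per unit): all 26 → value 123, running total 460.00
- A (34/32 per unit): 23 of 32 → value 23×34/32 = 24.4375, running total 484.44
Total 484.44.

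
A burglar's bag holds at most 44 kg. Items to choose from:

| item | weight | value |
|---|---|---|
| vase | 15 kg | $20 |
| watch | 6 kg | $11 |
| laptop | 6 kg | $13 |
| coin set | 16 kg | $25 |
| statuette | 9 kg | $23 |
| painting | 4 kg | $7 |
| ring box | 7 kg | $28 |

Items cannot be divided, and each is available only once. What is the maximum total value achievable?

$100

Check high-value combinations within 44 kg:
- watch+laptop+coin set+statuette+ring box: weight 6+6+16+9+7=44, value 11+13+25+23+28=100
- laptop+coin set+statuette+painting+ring box: weight 6+16+9+4+7=42, value 13+25+23+7+28=96
- vase+watch+laptop+statuette+ring box: weight 15+6+6+9+7=43, value 20+11+13+23+28=95
Best: $100.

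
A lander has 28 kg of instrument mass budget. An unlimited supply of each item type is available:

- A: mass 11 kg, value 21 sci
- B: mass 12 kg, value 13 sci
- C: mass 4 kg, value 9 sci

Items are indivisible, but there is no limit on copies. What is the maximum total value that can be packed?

63 sci

Best value-per-unit is C at 9/4, and filling with it alone uses mass 7×4=28. No mix of the others beats 7×9 = 63.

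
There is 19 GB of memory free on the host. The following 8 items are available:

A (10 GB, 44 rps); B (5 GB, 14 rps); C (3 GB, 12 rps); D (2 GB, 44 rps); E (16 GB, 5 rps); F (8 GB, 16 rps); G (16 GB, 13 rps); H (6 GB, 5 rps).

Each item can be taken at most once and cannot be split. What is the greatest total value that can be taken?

102 rps

This is a 0/1 knapsack; check combinations near the capacity.
- A+B+D: memory 10+5+2=17, value 44+14+44=102
- A+C+D: memory 10+3+2=15, value 44+12+44=100
- A+D+H: memory 10+2+6=18, value 44+44+5=93
- A+D: memory 10+2=12, value 44+44=88
- B+C+D+F: memory 5+3+2+8=18, value 14+12+44+16=86
Best: 102 rps.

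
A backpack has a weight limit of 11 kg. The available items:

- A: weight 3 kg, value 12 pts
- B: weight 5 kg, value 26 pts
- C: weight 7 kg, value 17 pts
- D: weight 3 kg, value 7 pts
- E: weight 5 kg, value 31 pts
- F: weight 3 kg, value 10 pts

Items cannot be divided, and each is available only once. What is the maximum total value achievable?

This is a 0/1 knapsack; check combinations near the capacity.
- B+E: weight 5+5=10, value 26+31=57
- A+E+F: weight 3+5+3=11, value 12+31+10=53
- A+D+E: weight 3+3+5=11, value 12+7+31=50
Best: 57 pts.

57 pts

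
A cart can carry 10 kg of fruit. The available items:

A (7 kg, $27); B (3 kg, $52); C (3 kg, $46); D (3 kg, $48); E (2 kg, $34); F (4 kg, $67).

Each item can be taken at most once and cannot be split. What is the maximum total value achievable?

Check high-value combinations within 10 kg:
- B+D+F: weight 3+3+4=10, value 52+48+67=167
- B+C+F: weight 3+3+4=10, value 52+46+67=165
- C+D+F: weight 3+3+4=10, value 46+48+67=161
Best: $167.

$167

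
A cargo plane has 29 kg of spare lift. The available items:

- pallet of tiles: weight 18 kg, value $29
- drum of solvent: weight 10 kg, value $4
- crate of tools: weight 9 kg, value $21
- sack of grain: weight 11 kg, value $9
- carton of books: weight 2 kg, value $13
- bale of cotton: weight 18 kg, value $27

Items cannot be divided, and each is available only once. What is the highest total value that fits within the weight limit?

This is a 0/1 knapsack; check combinations near the capacity.
- pallet of tiles+crate of tools+carton of books: weight 18+9+2=29, value 29+21+13=63
- crate of tools+carton of books+bale of cotton: weight 9+2+18=29, value 21+13+27=61
- pallet of tiles+crate of tools: weight 18+9=27, value 29+21=50
- crate of tools+bale of cotton: weight 9+18=27, value 21+27=48
- crate of tools+sack of grain+carton of books: weight 9+11+2=22, value 21+9+13=43
Best: $63.

$63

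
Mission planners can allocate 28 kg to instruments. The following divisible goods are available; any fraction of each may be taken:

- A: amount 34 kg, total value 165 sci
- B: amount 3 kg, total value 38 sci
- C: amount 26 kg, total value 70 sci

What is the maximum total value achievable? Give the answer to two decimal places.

Take in order of value per unit:
- B (38/3 per unit): all 3 → value 38, running total 38.00
- A (165/34 per unit): 25 of 34 → value 25×165/34 = 121.3235, running total 159.32
Total 159.32.

159.32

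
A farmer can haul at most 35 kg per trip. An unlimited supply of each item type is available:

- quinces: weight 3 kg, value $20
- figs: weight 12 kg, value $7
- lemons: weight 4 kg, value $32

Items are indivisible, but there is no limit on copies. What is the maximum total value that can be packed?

$276

Best value-per-unit is lemons at 32/4; filling with it alone gives 8×32 = 256.
Optimal mix: 1×quinces + 8×lemons → weight 35, value 276.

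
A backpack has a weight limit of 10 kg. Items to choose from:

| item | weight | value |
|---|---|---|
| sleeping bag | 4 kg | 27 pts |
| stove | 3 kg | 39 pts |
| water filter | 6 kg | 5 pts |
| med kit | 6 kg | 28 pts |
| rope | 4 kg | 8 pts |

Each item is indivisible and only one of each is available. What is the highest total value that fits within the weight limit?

67 pts

Check high-value combinations within 10 kg:
- stove+med kit: weight 3+6=9, value 39+28=67
- sleeping bag+stove: weight 4+3=7, value 27+39=66
- sleeping bag+med kit: weight 4+6=10, value 27+28=55
Best: 67 pts.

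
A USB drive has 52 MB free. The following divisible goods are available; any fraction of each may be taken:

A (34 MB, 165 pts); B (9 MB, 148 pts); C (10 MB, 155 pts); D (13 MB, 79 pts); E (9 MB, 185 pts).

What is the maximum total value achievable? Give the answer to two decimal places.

Take in order of value per unit:
- E (185/9 per unit): all 9 → value 185, running total 185.00
- B (148/9 per unit): all 9 → value 148, running total 333.00
- C (155/10 per unit): all 10 → value 155, running total 488.00
- D (79/13 per unit): all 13 → value 79, running total 567.00
- A (165/34 per unit): 11 of 34 → value 11×165/34 = 53.3824, running total 620.38
Total 620.38.

620.38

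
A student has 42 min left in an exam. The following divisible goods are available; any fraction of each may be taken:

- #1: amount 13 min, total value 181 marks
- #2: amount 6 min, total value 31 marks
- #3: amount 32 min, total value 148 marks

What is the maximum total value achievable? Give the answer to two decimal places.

Take in order of value per unit:
- #1 (181/13 per unit): all 13 → value 181, running total 181.00
- #2 (31/6 per unit): all 6 → value 31, running total 212.00
- #3 (148/32 per unit): 23 of 32 → value 23×148/32 = 106.3750, running total 318.38
Total 318.38.

318.38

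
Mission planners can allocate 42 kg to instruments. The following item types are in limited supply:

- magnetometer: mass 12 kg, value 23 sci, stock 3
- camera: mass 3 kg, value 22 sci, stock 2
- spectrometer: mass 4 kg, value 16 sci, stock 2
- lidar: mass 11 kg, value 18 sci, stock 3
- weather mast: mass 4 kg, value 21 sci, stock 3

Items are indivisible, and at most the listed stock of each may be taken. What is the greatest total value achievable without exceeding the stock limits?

162 sci

Best selections within mass 42 and stock limits:
- 1×magnetometer + 2×camera + 2×spectrometer + 3×weather mast: mass 38, value 162
- 2×camera + 2×spectrometer + 1×lidar + 3×weather mast: mass 37, value 157
- 2×magnetometer + 2×camera + 3×weather mast: mass 42, value 153
- 1×magnetometer + 2×camera + 1×lidar + 3×weather mast: mass 41, value 148
Best: 162 sci.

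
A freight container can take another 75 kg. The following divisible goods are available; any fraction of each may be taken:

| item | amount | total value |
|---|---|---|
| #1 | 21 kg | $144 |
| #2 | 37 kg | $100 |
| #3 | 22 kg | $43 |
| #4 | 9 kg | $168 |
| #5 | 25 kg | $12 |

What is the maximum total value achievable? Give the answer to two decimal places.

427.64

Take in order of value per unit:
- #4 (168/9 per unit): all 9 → value 168, running total 168.00
- #1 (144/21 per unit): all 21 → value 144, running total 312.00
- #2 (100/37 per unit): all 37 → value 100, running total 412.00
- #3 (43/22 per unit): 8 of 22 → value 8×43/22 = 15.6364, running total 427.64
Total 427.64.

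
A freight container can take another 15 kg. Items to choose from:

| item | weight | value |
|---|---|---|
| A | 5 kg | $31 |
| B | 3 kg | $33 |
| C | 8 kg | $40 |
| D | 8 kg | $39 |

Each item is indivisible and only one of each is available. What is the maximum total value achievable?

$73

Check high-value combinations within 15 kg:
- B+C: weight 3+8=11, value 33+40=73
- B+D: weight 3+8=11, value 33+39=72
- A+C: weight 5+8=13, value 31+40=71
- A+D: weight 5+8=13, value 31+39=70
- A+B: weight 5+3=8, value 31+33=64
Best: $73.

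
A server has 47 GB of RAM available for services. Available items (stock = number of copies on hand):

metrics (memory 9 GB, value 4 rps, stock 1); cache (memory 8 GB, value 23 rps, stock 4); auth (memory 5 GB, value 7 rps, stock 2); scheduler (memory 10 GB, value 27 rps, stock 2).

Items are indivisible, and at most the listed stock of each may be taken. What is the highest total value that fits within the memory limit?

Best selections within memory 47 and stock limits:
- 4×cache + 1×auth + 1×scheduler: memory 47, value 126
- 3×cache + 2×scheduler: memory 44, value 123
- 4×cache + 1×scheduler: memory 42, value 119
- 2×cache + 2×auth + 2×scheduler: memory 46, value 114
Best: 126 rps.

126 rps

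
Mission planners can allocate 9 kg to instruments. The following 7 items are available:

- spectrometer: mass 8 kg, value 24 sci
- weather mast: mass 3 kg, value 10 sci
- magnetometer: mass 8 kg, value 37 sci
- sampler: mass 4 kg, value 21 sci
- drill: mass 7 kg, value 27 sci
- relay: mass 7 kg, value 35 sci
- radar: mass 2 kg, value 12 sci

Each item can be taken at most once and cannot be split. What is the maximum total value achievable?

Check high-value combinations within 9 kg:
- relay+radar: mass 7+2=9, value 35+12=47
- weather mast+sampler+radar: mass 3+4+2=9, value 10+21+12=43
- drill+radar: mass 7+2=9, value 27+12=39
- magnetometer: mass 8, value 37
- relay: mass 7, value 35
Best: 47 sci.

47 sci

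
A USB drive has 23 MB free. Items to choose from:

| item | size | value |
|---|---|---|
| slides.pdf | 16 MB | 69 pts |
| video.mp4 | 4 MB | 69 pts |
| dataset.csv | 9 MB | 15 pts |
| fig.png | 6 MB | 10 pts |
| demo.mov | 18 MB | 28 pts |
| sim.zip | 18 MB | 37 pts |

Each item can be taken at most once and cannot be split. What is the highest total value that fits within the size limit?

This is a 0/1 knapsack; check combinations near the capacity.
- slides.pdf+video.mp4: size 16+4=20, value 69+69=138
- video.mp4+sim.zip: size 4+18=22, value 69+37=106
- video.mp4+demo.mov: size 4+18=22, value 69+28=97
- video.mp4+dataset.csv+fig.png: size 4+9+6=19, value 69+15+10=94
Best: 138 pts.

138 pts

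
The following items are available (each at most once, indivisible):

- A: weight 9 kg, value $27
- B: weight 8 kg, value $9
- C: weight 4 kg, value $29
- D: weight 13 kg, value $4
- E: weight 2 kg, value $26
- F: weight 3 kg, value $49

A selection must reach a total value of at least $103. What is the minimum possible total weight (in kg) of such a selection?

Subsets with value ≥ 103, sorted by total weight:
- C+E+F: weight 9, value 104
- A+C+F: weight 16, value 105
- B+C+E+F: weight 17, value 113
- A+C+E+F: weight 18, value 131
Minimum weight: 9 kg.

9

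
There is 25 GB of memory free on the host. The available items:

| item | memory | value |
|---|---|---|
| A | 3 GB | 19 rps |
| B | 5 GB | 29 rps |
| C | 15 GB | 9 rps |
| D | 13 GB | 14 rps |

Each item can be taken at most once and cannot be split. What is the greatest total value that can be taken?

62 rps

This is a 0/1 knapsack; check combinations near the capacity.
- A+B+D: memory 3+5+13=21, value 19+29+14=62
- A+B+C: memory 3+5+15=23, value 19+29+9=57
- A+B: memory 3+5=8, value 19+29=48
Best: 62 rps.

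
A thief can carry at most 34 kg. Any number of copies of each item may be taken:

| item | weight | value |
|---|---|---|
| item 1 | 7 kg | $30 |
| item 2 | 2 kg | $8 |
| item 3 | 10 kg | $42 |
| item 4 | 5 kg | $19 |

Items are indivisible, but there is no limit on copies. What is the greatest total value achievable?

Best value-per-unit is item 1 at 30/7; filling with it alone gives 4×30 = 120.
Optimal mix: 4×item 1 + 3×item 2 → weight 34, value 144.

$144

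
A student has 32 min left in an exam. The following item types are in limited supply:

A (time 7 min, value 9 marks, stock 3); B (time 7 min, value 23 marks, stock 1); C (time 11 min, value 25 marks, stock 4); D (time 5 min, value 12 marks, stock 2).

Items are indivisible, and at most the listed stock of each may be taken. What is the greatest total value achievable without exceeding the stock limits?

74 marks

Best selections within time 32 and stock limits:
- 2×C + 2×D: time 32, value 74
- 1×B + 2×C: time 29, value 73
- 1×B + 1×C + 2×D: time 28, value 72
- 1×A + 1×B + 1×C + 1×D: time 30, value 69
Best: 74 marks.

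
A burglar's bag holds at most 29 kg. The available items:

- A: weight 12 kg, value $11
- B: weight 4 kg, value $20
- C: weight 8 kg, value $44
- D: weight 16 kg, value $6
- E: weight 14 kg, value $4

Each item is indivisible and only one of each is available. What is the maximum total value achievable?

Check high-value combinations within 29 kg:
- A+B+C: weight 12+4+8=24, value 11+20+44=75
- B+C+D: weight 4+8+16=28, value 20+44+6=70
- B+C+E: weight 4+8+14=26, value 20+44+4=68
Best: $75.

$75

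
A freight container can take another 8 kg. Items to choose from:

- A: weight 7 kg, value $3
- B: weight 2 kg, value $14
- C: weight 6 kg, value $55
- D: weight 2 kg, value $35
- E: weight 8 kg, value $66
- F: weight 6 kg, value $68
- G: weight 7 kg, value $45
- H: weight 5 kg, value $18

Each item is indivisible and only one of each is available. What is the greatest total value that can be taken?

$103

This is a 0/1 knapsack; check combinations near the capacity.
- D+F: weight 2+6=8, value 35+68=103
- C+D: weight 6+2=8, value 55+35=90
- B+F: weight 2+6=8, value 14+68=82
- B+C: weight 2+6=8, value 14+55=69
Best: $103.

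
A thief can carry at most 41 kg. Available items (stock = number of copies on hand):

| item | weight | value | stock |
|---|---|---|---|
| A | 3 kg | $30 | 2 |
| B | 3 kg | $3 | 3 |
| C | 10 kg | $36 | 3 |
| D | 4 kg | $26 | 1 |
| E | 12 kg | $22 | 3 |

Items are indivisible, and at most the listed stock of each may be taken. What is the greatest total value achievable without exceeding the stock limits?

Best selections within weight 41 and stock limits:
- 2×A + 3×C + 1×D: weight 40, value 194
- 2×A + 1×B + 3×C: weight 39, value 171
- 2×A + 3×C: weight 36, value 168
- 2×A + 3×B + 2×C + 1×D: weight 39, value 167
Best: $194.

$194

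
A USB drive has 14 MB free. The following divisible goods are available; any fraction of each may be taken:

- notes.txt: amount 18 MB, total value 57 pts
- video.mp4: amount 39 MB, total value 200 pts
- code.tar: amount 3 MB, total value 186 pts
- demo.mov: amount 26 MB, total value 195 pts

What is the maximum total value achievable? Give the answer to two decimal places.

268.50

Take in order of value per unit:
- code.tar (186/3 per unit): all 3 → value 186, running total 186.00
- demo.mov (195/26 per unit): 11 of 26 → value 11×195/26 = 82.5000, running total 268.50
Total 268.50.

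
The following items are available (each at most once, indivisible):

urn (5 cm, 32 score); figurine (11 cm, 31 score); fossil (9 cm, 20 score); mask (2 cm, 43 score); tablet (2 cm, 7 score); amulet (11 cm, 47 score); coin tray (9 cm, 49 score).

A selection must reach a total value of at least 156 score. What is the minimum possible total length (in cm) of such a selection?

27

Subsets with value ≥ 156, sorted by total length:
- urn+mask+amulet+coin tray: length 27, value 171
- urn+mask+tablet+amulet+coin tray: length 29, value 178
- urn+figurine+mask+tablet+coin tray: length 29, value 162
Minimum length: 27 cm.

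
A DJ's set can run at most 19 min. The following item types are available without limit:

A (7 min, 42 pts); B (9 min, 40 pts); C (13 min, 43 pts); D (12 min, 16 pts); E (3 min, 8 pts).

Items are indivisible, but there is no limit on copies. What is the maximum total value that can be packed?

Best value-per-unit is A at 42/7; filling with it alone gives 2×42 = 84.
Optimal mix: 2×A + 1×E → duration 17, value 92.

92 pts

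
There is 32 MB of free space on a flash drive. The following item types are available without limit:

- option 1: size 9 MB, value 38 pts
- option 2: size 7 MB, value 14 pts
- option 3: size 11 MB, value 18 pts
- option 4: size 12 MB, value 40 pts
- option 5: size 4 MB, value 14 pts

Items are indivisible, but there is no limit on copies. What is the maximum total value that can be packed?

Best value-per-unit is option 1 at 38/9; filling with it alone gives 3×38 = 114.
Optimal mix: 3×option 1 + 1×option 5 → size 31, value 128.

128 pts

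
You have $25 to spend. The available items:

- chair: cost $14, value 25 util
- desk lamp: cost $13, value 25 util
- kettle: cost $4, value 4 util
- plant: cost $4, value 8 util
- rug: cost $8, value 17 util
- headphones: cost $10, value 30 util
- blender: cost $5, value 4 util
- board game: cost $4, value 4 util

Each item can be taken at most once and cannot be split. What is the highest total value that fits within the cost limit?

Check high-value combinations within $25:
- plant+rug+headphones: cost 4+8+10=22, value 8+17+30=55
- desk lamp+headphones: cost 13+10=23, value 25+30=55
- chair+headphones: cost 14+10=24, value 25+30=55
- kettle+rug+headphones: cost 4+8+10=22, value 4+17+30=51
- rug+headphones+board game: cost 8+10+4=22, value 17+30+4=51
Best: 55 util.

55 util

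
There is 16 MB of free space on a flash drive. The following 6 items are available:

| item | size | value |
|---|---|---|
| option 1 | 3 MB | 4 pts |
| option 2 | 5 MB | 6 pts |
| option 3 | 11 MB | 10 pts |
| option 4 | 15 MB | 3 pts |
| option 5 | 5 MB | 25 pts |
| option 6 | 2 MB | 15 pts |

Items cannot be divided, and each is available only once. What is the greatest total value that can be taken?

50 pts

Check high-value combinations within 16 MB:
- option 1+option 2+option 5+option 6: size 3+5+5+2=15, value 4+6+25+15=50
- option 2+option 5+option 6: size 5+5+2=12, value 6+25+15=46
- option 1+option 5+option 6: size 3+5+2=10, value 4+25+15=44
Best: 50 pts.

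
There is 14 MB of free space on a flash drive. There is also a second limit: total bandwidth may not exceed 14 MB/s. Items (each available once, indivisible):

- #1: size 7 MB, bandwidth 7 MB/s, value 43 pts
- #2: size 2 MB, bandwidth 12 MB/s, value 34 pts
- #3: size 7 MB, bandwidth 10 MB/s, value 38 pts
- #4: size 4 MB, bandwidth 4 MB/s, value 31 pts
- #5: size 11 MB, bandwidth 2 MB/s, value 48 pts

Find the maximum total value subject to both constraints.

82 pts

Feasible sets respecting both limits:
- #2+#5: size 13, bandwidth 14, value 82
- #1+#4: size 11, bandwidth 11, value 74
- #3+#4: size 11, bandwidth 14, value 69
Best: 82 pts.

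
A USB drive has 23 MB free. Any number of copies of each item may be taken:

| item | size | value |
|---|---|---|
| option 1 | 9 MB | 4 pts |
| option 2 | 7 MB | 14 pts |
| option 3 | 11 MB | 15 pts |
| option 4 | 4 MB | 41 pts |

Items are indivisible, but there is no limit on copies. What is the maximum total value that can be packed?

205 pts

Best value-per-unit is option 4 at 41/4, and filling with it alone uses size 5×4=20. No mix of the others beats 5×41 = 205.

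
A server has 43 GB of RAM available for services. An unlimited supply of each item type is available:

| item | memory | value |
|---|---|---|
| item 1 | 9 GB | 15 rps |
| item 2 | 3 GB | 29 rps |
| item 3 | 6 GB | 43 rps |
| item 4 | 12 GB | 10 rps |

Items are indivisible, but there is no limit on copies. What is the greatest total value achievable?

Best value-per-unit is item 2 at 29/3, and filling with it alone uses memory 14×3=42. No mix of the others beats 14×29 = 406.

406 rps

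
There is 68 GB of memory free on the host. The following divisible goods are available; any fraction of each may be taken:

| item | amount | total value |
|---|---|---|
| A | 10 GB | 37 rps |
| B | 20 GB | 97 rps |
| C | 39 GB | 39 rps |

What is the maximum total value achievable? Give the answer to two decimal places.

Take in order of value per unit:
- B (97/20 per unit): all 20 → value 97, running total 97.00
- A (37/10 per unit): all 10 → value 37, running total 134.00
- C (39/39 per unit): 38 of 39 → value 38×39/39 = 38.0000, running total 172.00
Total 172.00.

172.00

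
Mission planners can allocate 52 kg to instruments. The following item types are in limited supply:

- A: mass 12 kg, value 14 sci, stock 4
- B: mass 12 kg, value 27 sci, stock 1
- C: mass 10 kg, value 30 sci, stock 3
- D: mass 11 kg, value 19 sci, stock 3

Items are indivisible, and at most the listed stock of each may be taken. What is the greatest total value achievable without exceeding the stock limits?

128 sci

Best selections within mass 52 and stock limits:
- 3×C + 2×D: mass 52, value 128
- 1×B + 3×C: mass 42, value 117
Best: 128 sci.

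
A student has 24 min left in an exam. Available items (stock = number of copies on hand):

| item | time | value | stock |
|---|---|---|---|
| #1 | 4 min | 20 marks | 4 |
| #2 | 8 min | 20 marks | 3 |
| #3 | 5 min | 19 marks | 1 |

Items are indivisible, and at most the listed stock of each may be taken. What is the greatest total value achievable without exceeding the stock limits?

Top feasible selections:
- 4×#1 + 1×#2: time 24, value 100
- 4×#1 + 1×#3: time 21, value 99
Best: 100 marks.

100 marks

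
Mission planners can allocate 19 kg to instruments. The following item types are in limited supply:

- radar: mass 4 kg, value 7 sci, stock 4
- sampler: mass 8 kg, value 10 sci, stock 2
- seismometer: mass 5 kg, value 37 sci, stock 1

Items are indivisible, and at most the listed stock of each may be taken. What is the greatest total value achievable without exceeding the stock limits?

Top feasible selections:
- 3×radar + 1×seismometer: mass 17, value 58
- 1×radar + 1×sampler + 1×seismometer: mass 17, value 54
- 2×radar + 1×seismometer: mass 13, value 51
Best: 58 sci.

58 sci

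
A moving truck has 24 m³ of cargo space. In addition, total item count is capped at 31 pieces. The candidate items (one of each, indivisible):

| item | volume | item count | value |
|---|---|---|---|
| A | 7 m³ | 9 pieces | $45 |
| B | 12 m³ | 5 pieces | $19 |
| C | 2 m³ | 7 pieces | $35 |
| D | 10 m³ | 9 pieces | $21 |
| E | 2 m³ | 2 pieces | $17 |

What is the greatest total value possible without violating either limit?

Feasible sets respecting both limits:
- A+C+D+E: volume 21, item count 27, value 118
- A+B+C+E: volume 23, item count 23, value 116
- A+C+D: volume 19, item count 25, value 101
- A+B+C: volume 21, item count 21, value 99
Best: $118.

$118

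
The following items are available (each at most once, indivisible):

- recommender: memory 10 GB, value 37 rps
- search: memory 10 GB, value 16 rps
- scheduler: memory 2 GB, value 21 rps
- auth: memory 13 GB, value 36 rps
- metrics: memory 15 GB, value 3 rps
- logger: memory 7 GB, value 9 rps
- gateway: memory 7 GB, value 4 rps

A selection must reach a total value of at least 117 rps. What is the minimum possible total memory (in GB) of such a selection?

Subsets with value ≥ 117, sorted by total memory:
- recommender+search+scheduler+auth+logger: memory 42, value 119
- recommender+search+scheduler+auth+logger+gateway: memory 49, value 123
- recommender+search+scheduler+auth+metrics+logger: memory 57, value 122
Minimum memory: 42 GB.

42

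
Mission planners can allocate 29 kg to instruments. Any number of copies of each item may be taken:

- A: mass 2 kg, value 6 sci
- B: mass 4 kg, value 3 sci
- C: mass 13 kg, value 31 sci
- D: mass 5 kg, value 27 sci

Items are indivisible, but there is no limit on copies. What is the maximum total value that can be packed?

Best value-per-unit is D at 27/5; filling with it alone gives 5×27 = 135.
Optimal mix: 2×A + 5×D → mass 29, value 147.

147 sci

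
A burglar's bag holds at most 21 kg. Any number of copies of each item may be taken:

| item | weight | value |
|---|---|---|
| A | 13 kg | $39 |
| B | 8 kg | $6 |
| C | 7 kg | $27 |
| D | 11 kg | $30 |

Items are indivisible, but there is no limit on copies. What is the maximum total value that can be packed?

Best value-per-unit is C at 27/7, and filling with it alone uses weight 3×7=21. No mix of the others beats 3×27 = 81.

$81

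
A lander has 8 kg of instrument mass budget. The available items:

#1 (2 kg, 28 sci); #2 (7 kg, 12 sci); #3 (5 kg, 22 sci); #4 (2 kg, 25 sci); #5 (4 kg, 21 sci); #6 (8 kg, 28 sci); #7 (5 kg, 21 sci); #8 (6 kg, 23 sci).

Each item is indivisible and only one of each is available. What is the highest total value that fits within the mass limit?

74 sci

Check high-value combinations within 8 kg:
- #1+#4+#5: mass 2+2+4=8, value 28+25+21=74
- #1+#4: mass 2+2=4, value 28+25=53
- #1+#8: mass 2+6=8, value 28+23=51
Best: 74 sci.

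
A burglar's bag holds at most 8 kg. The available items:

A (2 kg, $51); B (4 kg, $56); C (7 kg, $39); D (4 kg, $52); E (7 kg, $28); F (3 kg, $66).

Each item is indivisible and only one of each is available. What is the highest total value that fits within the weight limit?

This is a 0/1 knapsack; check combinations near the capacity.
- B+F: weight 4+3=7, value 56+66=122
- D+F: weight 4+3=7, value 52+66=118
- A+F: weight 2+3=5, value 51+66=117
Best: $122.

$122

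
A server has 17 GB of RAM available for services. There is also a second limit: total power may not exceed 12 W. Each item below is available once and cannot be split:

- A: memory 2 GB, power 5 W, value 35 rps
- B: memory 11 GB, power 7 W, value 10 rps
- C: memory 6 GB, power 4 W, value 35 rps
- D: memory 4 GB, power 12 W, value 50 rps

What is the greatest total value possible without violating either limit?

70 rps

Feasible sets respecting both limits:
- A+C: memory 8, power 9, value 70
- D: memory 4, power 12, value 50
- A+B: memory 13, power 12, value 45
Best: 70 rps.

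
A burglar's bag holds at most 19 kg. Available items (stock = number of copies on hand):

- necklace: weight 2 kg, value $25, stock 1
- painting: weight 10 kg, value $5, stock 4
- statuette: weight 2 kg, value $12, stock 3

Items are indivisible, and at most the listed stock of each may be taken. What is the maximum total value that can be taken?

Best selections within weight 19 and stock limits:
- 1×necklace + 1×painting + 3×statuette: weight 18, value 66
- 1×necklace + 3×statuette: weight 8, value 61
- 1×necklace + 1×painting + 2×statuette: weight 16, value 54
Best: $66.

$66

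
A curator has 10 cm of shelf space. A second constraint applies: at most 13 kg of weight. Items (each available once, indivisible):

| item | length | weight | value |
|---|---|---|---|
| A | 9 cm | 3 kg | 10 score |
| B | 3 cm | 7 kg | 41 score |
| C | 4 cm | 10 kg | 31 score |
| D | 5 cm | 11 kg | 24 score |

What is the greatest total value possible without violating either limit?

41 score

Feasible sets respecting both limits:
- B: length 3, weight 7, value 41
- C: length 4, weight 10, value 31
- D: length 5, weight 11, value 24
- A: length 9, weight 3, value 10
Best: 41 score.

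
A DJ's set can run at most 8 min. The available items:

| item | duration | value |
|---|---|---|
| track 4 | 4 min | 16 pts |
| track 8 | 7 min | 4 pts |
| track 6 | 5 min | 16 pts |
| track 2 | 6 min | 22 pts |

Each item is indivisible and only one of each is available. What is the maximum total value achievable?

Check high-value combinations within 8 min:
- track 2: duration 6, value 22
- track 4: duration 4, value 16
- track 6: duration 5, value 16
- track 8: duration 7, value 4
Best: 22 pts.

22 pts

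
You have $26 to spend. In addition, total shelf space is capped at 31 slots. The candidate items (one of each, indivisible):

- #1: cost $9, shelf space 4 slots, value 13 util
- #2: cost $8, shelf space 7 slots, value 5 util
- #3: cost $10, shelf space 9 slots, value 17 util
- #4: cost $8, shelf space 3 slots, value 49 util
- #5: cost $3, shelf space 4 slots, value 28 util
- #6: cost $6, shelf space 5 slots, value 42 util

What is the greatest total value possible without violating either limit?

132 util

Feasible sets respecting both limits:
- #1+#4+#5+#6: cost 26, shelf space 16, value 132
- #2+#4+#5+#6: cost 25, shelf space 19, value 124
- #4+#5+#6: cost 17, shelf space 12, value 119
Best: 132 util.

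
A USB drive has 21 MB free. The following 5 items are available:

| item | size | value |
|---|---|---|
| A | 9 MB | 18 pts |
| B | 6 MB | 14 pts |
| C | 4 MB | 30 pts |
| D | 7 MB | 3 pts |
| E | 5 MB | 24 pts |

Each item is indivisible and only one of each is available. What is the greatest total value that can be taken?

Check high-value combinations within 21 MB:
- A+C+E: size 9+4+5=18, value 18+30+24=72
- B+C+E: size 6+4+5=15, value 14+30+24=68
- A+B+C: size 9+6+4=19, value 18+14+30=62
- C+D+E: size 4+7+5=16, value 30+3+24=57
Best: 72 pts.

72 pts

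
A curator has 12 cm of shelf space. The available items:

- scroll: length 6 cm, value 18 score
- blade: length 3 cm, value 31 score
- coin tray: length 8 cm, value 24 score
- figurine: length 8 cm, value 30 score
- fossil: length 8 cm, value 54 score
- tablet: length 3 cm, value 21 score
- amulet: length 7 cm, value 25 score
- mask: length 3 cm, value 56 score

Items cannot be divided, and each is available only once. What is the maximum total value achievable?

Check high-value combinations within 12 cm:
- fossil+mask: length 8+3=11, value 54+56=110
- blade+tablet+mask: length 3+3+3=9, value 31+21+56=108
- scroll+blade+mask: length 6+3+3=12, value 18+31+56=105
Best: 110 score.

110 score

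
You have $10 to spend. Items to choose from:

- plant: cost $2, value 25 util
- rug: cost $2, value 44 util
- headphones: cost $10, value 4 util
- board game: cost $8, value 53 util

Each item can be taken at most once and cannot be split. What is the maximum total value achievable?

Check high-value combinations within $10:
- rug+board game: cost 2+8=10, value 44+53=97
- plant+board game: cost 2+8=10, value 25+53=78
- plant+rug: cost 2+2=4, value 25+44=69
- board game: cost 8, value 53
Best: 97 util.

97 util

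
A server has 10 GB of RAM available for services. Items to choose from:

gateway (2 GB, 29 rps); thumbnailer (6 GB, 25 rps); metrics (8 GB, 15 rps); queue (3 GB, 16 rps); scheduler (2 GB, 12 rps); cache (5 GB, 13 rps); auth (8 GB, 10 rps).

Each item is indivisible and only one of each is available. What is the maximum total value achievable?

Check high-value combinations within 10 GB:
- gateway+thumbnailer+scheduler: memory 2+6+2=10, value 29+25+12=66
- gateway+queue+cache: memory 2+3+5=10, value 29+16+13=58
- gateway+queue+scheduler: memory 2+3+2=7, value 29+16+12=57
- gateway+thumbnailer: memory 2+6=8, value 29+25=54
- gateway+scheduler+cache: memory 2+2+5=9, value 29+12+13=54
Best: 66 rps.

66 rps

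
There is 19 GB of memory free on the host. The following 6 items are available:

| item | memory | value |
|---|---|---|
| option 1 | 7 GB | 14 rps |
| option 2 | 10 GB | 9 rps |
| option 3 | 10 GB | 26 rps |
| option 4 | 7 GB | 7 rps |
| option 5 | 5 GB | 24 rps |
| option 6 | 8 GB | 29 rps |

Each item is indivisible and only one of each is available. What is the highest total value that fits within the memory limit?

55 rps

Check high-value combinations within 19 GB:
- option 3+option 6: memory 10+8=18, value 26+29=55
- option 5+option 6: memory 5+8=13, value 24+29=53
- option 3+option 5: memory 10+5=15, value 26+24=50
- option 1+option 4+option 5: memory 7+7+5=19, value 14+7+24=45
- option 1+option 6: memory 7+8=15, value 14+29=43
Best: 55 rps.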